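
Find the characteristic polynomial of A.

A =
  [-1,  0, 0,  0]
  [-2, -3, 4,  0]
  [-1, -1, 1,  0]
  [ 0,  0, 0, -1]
x^4 + 4*x^3 + 6*x^2 + 4*x + 1

Expanding det(x·I − A) (e.g. by cofactor expansion or by noting that A is similar to its Jordan form J, which has the same characteristic polynomial as A) gives
  χ_A(x) = x^4 + 4*x^3 + 6*x^2 + 4*x + 1
which factors as (x + 1)^4. The eigenvalues (with algebraic multiplicities) are λ = -1 with multiplicity 4.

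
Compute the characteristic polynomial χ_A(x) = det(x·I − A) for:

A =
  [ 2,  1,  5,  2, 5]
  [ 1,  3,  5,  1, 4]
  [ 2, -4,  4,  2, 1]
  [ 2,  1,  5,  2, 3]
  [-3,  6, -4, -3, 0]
x^5 - 11*x^4 + 42*x^3 - 68*x^2 + 40*x

Expanding det(x·I − A) (e.g. by cofactor expansion or by noting that A is similar to its Jordan form J, which has the same characteristic polynomial as A) gives
  χ_A(x) = x^5 - 11*x^4 + 42*x^3 - 68*x^2 + 40*x
which factors as x*(x - 5)*(x - 2)^3. The eigenvalues (with algebraic multiplicities) are λ = 0 with multiplicity 1, λ = 2 with multiplicity 3, λ = 5 with multiplicity 1.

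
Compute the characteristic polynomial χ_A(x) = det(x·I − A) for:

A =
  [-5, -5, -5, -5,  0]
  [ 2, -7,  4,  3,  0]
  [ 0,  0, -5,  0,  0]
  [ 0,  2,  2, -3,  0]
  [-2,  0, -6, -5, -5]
x^5 + 25*x^4 + 250*x^3 + 1250*x^2 + 3125*x + 3125

Expanding det(x·I − A) (e.g. by cofactor expansion or by noting that A is similar to its Jordan form J, which has the same characteristic polynomial as A) gives
  χ_A(x) = x^5 + 25*x^4 + 250*x^3 + 1250*x^2 + 3125*x + 3125
which factors as (x + 5)^5. The eigenvalues (with algebraic multiplicities) are λ = -5 with multiplicity 5.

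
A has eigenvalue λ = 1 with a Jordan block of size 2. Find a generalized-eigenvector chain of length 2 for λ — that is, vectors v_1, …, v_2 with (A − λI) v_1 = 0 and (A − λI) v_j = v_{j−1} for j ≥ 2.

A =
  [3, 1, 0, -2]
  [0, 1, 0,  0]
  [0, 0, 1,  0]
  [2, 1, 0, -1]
A Jordan chain for λ = 1 of length 2:
v_1 = (2, 0, 0, 2)ᵀ
v_2 = (1, 0, 0, 0)ᵀ

Let N = A − (1)·I. We want v_2 with N^2 v_2 = 0 but N^1 v_2 ≠ 0; then v_{j-1} := N · v_j for j = 2, …, 2.

Pick v_2 = (1, 0, 0, 0)ᵀ.
Then v_1 = N · v_2 = (2, 0, 0, 2)ᵀ.

Sanity check: (A − (1)·I) v_1 = (0, 0, 0, 0)ᵀ = 0. ✓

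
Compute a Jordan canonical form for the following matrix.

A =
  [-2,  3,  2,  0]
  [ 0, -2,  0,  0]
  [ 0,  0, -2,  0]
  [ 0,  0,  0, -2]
J_2(-2) ⊕ J_1(-2) ⊕ J_1(-2)

The characteristic polynomial is
  det(x·I − A) = x^4 + 8*x^3 + 24*x^2 + 32*x + 16 = (x + 2)^4

Eigenvalues and multiplicities (the geometric multiplicity of λ is n − rank(A − λI), which equals the number of Jordan blocks for λ):
  λ = -2: algebraic multiplicity = 4, geometric multiplicity = 3

Determining the block sizes for each eigenvalue:
  λ = -2: 3 blocks summing to 4 forces exactly one block of size 2 and the rest size 1 → block sizes [2, 1, 1]

Assembling the blocks gives a Jordan form
J =
  [-2,  1,  0,  0]
  [ 0, -2,  0,  0]
  [ 0,  0, -2,  0]
  [ 0,  0,  0, -2]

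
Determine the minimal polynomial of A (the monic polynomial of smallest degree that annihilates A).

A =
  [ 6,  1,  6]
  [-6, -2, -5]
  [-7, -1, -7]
x^3 + 3*x^2 + 3*x + 1

The characteristic polynomial is χ_A(x) = (x + 1)^3, so the eigenvalues are known. The minimal polynomial is
  m_A(x) = Π_λ (x − λ)^{k_λ}
where k_λ is the size of the *largest* Jordan block for λ (equivalently, the smallest k with (A − λI)^k v = 0 for every generalised eigenvector v of λ).

  λ = -1: largest Jordan block has size 3, contributing (x + 1)^3

So m_A(x) = (x + 1)^3 = x^3 + 3*x^2 + 3*x + 1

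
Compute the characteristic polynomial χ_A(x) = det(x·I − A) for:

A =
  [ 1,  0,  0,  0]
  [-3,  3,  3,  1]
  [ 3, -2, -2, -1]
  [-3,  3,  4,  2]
x^4 - 4*x^3 + 6*x^2 - 4*x + 1

Expanding det(x·I − A) (e.g. by cofactor expansion or by noting that A is similar to its Jordan form J, which has the same characteristic polynomial as A) gives
  χ_A(x) = x^4 - 4*x^3 + 6*x^2 - 4*x + 1
which factors as (x - 1)^4. The eigenvalues (with algebraic multiplicities) are λ = 1 with multiplicity 4.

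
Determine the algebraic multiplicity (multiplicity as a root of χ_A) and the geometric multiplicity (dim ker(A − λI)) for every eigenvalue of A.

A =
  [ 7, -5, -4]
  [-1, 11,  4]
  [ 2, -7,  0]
λ = 6: alg = 3, geom = 1

Step 1 — factor the characteristic polynomial to read off the algebraic multiplicities:
  χ_A(x) = (x - 6)^3

Step 2 — compute geometric multiplicities via the rank-nullity identity g(λ) = n − rank(A − λI):
  rank(A − (6)·I) = 2, so dim ker(A − (6)·I) = n − 2 = 1

Summary:
  λ = 6: algebraic multiplicity = 3, geometric multiplicity = 1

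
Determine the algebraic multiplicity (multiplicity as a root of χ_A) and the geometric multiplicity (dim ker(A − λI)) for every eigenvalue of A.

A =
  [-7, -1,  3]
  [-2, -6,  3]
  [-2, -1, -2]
λ = -5: alg = 3, geom = 2

Step 1 — factor the characteristic polynomial to read off the algebraic multiplicities:
  χ_A(x) = (x + 5)^3

Step 2 — compute geometric multiplicities via the rank-nullity identity g(λ) = n − rank(A − λI):
  rank(A − (-5)·I) = 1, so dim ker(A − (-5)·I) = n − 1 = 2

Summary:
  λ = -5: algebraic multiplicity = 3, geometric multiplicity = 2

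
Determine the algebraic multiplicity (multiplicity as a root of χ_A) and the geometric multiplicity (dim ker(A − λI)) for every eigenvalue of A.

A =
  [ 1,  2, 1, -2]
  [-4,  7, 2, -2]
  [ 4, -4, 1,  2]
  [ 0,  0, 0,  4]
λ = 3: alg = 3, geom = 2; λ = 4: alg = 1, geom = 1

Step 1 — factor the characteristic polynomial to read off the algebraic multiplicities:
  χ_A(x) = (x - 4)*(x - 3)^3

Step 2 — compute geometric multiplicities via the rank-nullity identity g(λ) = n − rank(A − λI):
  rank(A − (3)·I) = 2, so dim ker(A − (3)·I) = n − 2 = 2
  rank(A − (4)·I) = 3, so dim ker(A − (4)·I) = n − 3 = 1

Summary:
  λ = 3: algebraic multiplicity = 3, geometric multiplicity = 2
  λ = 4: algebraic multiplicity = 1, geometric multiplicity = 1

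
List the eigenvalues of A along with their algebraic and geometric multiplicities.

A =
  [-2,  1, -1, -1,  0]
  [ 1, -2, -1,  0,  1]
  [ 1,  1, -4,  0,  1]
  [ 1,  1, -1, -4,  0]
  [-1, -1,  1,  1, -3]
λ = -3: alg = 5, geom = 3

Step 1 — factor the characteristic polynomial to read off the algebraic multiplicities:
  χ_A(x) = (x + 3)^5

Step 2 — compute geometric multiplicities via the rank-nullity identity g(λ) = n − rank(A − λI):
  rank(A − (-3)·I) = 2, so dim ker(A − (-3)·I) = n − 2 = 3

Summary:
  λ = -3: algebraic multiplicity = 5, geometric multiplicity = 3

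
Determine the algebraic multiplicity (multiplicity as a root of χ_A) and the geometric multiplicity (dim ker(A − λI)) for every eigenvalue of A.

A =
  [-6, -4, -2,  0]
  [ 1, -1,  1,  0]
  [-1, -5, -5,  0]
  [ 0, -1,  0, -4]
λ = -4: alg = 4, geom = 2

Step 1 — factor the characteristic polynomial to read off the algebraic multiplicities:
  χ_A(x) = (x + 4)^4

Step 2 — compute geometric multiplicities via the rank-nullity identity g(λ) = n − rank(A − λI):
  rank(A − (-4)·I) = 2, so dim ker(A − (-4)·I) = n − 2 = 2

Summary:
  λ = -4: algebraic multiplicity = 4, geometric multiplicity = 2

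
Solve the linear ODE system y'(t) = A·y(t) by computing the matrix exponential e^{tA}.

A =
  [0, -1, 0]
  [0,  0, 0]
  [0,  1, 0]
e^{tA} =
  [1, -t, 0]
  [0, 1, 0]
  [0, t, 1]

Strategy: write A = P · J · P⁻¹ where J is a Jordan canonical form, so e^{tA} = P · e^{tJ} · P⁻¹, and e^{tJ} can be computed block-by-block.

A has Jordan form
J =
  [0, 1, 0]
  [0, 0, 0]
  [0, 0, 0]
(up to reordering of blocks).

Per-block formulas:
  For a 2×2 Jordan block J_2(0): exp(t · J_2(0)) = e^(0t)·(I + t·N), where N is the 2×2 nilpotent shift.
  For a 1×1 block at λ = 0: exp(t · [0]) = [e^(0t)].

After assembling e^{tJ} and conjugating by P, we get:

e^{tA} =
  [1, -t, 0]
  [0, 1, 0]
  [0, t, 1]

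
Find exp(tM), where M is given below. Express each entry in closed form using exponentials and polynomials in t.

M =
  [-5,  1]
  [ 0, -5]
e^{tM} =
  [exp(-5*t), t*exp(-5*t)]
  [0, exp(-5*t)]

Strategy: write M = P · J · P⁻¹ where J is a Jordan canonical form, so e^{tM} = P · e^{tJ} · P⁻¹, and e^{tJ} can be computed block-by-block.

M has Jordan form
J =
  [-5,  1]
  [ 0, -5]
(up to reordering of blocks).

Per-block formulas:
  For a 2×2 Jordan block J_2(-5): exp(t · J_2(-5)) = e^(-5t)·(I + t·N), where N is the 2×2 nilpotent shift.

After assembling e^{tJ} and conjugating by P, we get:

e^{tM} =
  [exp(-5*t), t*exp(-5*t)]
  [0, exp(-5*t)]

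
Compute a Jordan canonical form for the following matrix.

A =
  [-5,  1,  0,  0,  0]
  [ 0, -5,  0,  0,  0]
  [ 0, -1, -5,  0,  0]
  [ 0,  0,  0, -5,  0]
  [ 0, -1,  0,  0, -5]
J_2(-5) ⊕ J_1(-5) ⊕ J_1(-5) ⊕ J_1(-5)

The characteristic polynomial is
  det(x·I − A) = x^5 + 25*x^4 + 250*x^3 + 1250*x^2 + 3125*x + 3125 = (x + 5)^5

Eigenvalues and multiplicities (the geometric multiplicity of λ is n − rank(A − λI), which equals the number of Jordan blocks for λ):
  λ = -5: algebraic multiplicity = 5, geometric multiplicity = 4

Determining the block sizes for each eigenvalue:
  λ = -5: 4 blocks summing to 5 forces exactly one block of size 2 and the rest size 1 → block sizes [2, 1, 1, 1]

Assembling the blocks gives a Jordan form
J =
  [-5,  1,  0,  0,  0]
  [ 0, -5,  0,  0,  0]
  [ 0,  0, -5,  0,  0]
  [ 0,  0,  0, -5,  0]
  [ 0,  0,  0,  0, -5]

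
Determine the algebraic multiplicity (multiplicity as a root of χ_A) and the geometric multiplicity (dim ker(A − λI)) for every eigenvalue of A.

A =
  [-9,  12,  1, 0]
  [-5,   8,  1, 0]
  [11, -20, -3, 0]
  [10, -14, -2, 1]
λ = -4: alg = 1, geom = 1; λ = 0: alg = 2, geom = 1; λ = 1: alg = 1, geom = 1

Step 1 — factor the characteristic polynomial to read off the algebraic multiplicities:
  χ_A(x) = x^2*(x - 1)*(x + 4)

Step 2 — compute geometric multiplicities via the rank-nullity identity g(λ) = n − rank(A − λI):
  rank(A − (-4)·I) = 3, so dim ker(A − (-4)·I) = n − 3 = 1
  rank(A − (0)·I) = 3, so dim ker(A − (0)·I) = n − 3 = 1
  rank(A − (1)·I) = 3, so dim ker(A − (1)·I) = n − 3 = 1

Summary:
  λ = -4: algebraic multiplicity = 1, geometric multiplicity = 1
  λ = 0: algebraic multiplicity = 2, geometric multiplicity = 1
  λ = 1: algebraic multiplicity = 1, geometric multiplicity = 1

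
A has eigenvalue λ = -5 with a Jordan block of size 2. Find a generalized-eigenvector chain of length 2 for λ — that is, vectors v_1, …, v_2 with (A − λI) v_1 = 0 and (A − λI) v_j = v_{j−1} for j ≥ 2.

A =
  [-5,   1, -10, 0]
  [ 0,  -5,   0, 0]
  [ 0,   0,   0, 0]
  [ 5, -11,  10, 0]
A Jordan chain for λ = -5 of length 2:
v_1 = (1, 0, 0, -1)ᵀ
v_2 = (2, 1, 0, 0)ᵀ

Let N = A − (-5)·I. We want v_2 with N^2 v_2 = 0 but N^1 v_2 ≠ 0; then v_{j-1} := N · v_j for j = 2, …, 2.

Pick v_2 = (2, 1, 0, 0)ᵀ.
Then v_1 = N · v_2 = (1, 0, 0, -1)ᵀ.

Sanity check: (A − (-5)·I) v_1 = (0, 0, 0, 0)ᵀ = 0. ✓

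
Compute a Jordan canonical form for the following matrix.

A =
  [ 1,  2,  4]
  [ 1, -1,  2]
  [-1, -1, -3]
J_3(-1)

The characteristic polynomial is
  det(x·I − A) = x^3 + 3*x^2 + 3*x + 1 = (x + 1)^3

Eigenvalues and multiplicities (the geometric multiplicity of λ is n − rank(A − λI), which equals the number of Jordan blocks for λ):
  λ = -1: algebraic multiplicity = 3, geometric multiplicity = 1

Determining the block sizes for each eigenvalue:
  λ = -1: one block (gm = 1), so the single block has size am = 3 → block sizes [3]

Assembling the blocks gives a Jordan form
J =
  [-1,  1,  0]
  [ 0, -1,  1]
  [ 0,  0, -1]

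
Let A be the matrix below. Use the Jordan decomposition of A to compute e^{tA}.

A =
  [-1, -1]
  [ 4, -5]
e^{tA} =
  [2*t*exp(-3*t) + exp(-3*t), -t*exp(-3*t)]
  [4*t*exp(-3*t), -2*t*exp(-3*t) + exp(-3*t)]

Strategy: write A = P · J · P⁻¹ where J is a Jordan canonical form, so e^{tA} = P · e^{tJ} · P⁻¹, and e^{tJ} can be computed block-by-block.

A has Jordan form
J =
  [-3,  1]
  [ 0, -3]
(up to reordering of blocks).

Per-block formulas:
  For a 2×2 Jordan block J_2(-3): exp(t · J_2(-3)) = e^(-3t)·(I + t·N), where N is the 2×2 nilpotent shift.

After assembling e^{tJ} and conjugating by P, we get:

e^{tA} =
  [2*t*exp(-3*t) + exp(-3*t), -t*exp(-3*t)]
  [4*t*exp(-3*t), -2*t*exp(-3*t) + exp(-3*t)]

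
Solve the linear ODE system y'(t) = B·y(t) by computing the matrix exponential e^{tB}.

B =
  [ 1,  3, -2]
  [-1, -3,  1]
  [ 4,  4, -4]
e^{tB} =
  [-t^2*exp(-2*t) + 3*t*exp(-2*t) + exp(-2*t), -t^2*exp(-2*t) + 3*t*exp(-2*t), t^2*exp(-2*t)/2 - 2*t*exp(-2*t)]
  [t^2*exp(-2*t) - t*exp(-2*t), t^2*exp(-2*t) - t*exp(-2*t) + exp(-2*t), -t^2*exp(-2*t)/2 + t*exp(-2*t)]
  [4*t*exp(-2*t), 4*t*exp(-2*t), -2*t*exp(-2*t) + exp(-2*t)]

Strategy: write B = P · J · P⁻¹ where J is a Jordan canonical form, so e^{tB} = P · e^{tJ} · P⁻¹, and e^{tJ} can be computed block-by-block.

B has Jordan form
J =
  [-2,  1,  0]
  [ 0, -2,  1]
  [ 0,  0, -2]
(up to reordering of blocks).

Per-block formulas:
  For a 3×3 Jordan block J_3(-2): exp(t · J_3(-2)) = e^(-2t)·(I + t·N + (t^2/2)·N^2), where N is the 3×3 nilpotent shift.

After assembling e^{tJ} and conjugating by P, we get:

e^{tB} =
  [-t^2*exp(-2*t) + 3*t*exp(-2*t) + exp(-2*t), -t^2*exp(-2*t) + 3*t*exp(-2*t), t^2*exp(-2*t)/2 - 2*t*exp(-2*t)]
  [t^2*exp(-2*t) - t*exp(-2*t), t^2*exp(-2*t) - t*exp(-2*t) + exp(-2*t), -t^2*exp(-2*t)/2 + t*exp(-2*t)]
  [4*t*exp(-2*t), 4*t*exp(-2*t), -2*t*exp(-2*t) + exp(-2*t)]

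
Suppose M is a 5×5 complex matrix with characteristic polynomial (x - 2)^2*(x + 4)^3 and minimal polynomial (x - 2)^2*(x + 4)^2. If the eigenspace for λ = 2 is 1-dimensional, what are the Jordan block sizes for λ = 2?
Block sizes for λ = 2: [2]

Step 1 — from the characteristic polynomial, algebraic multiplicity of λ = 2 is 2. From dim ker(M − (2)·I) = 1, there are exactly 1 Jordan blocks for λ = 2.
Step 2 — from the minimal polynomial, the factor (x − 2)^2 tells us the largest block for λ = 2 has size 2.
Step 3 — with total size 2, 1 blocks, and largest block 2, the block sizes (in nonincreasing order) are [2].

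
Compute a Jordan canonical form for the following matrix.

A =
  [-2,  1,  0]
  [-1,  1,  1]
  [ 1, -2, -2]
J_3(-1)

The characteristic polynomial is
  det(x·I − A) = x^3 + 3*x^2 + 3*x + 1 = (x + 1)^3

Eigenvalues and multiplicities (the geometric multiplicity of λ is n − rank(A − λI), which equals the number of Jordan blocks for λ):
  λ = -1: algebraic multiplicity = 3, geometric multiplicity = 1

Determining the block sizes for each eigenvalue:
  λ = -1: one block (gm = 1), so the single block has size am = 3 → block sizes [3]

Assembling the blocks gives a Jordan form
J =
  [-1,  1,  0]
  [ 0, -1,  1]
  [ 0,  0, -1]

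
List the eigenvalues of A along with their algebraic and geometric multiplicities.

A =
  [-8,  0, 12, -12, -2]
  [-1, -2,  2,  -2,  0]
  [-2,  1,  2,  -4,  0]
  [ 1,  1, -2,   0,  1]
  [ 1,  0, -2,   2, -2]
λ = -2: alg = 5, geom = 2

Step 1 — factor the characteristic polynomial to read off the algebraic multiplicities:
  χ_A(x) = (x + 2)^5

Step 2 — compute geometric multiplicities via the rank-nullity identity g(λ) = n − rank(A − λI):
  rank(A − (-2)·I) = 3, so dim ker(A − (-2)·I) = n − 3 = 2

Summary:
  λ = -2: algebraic multiplicity = 5, geometric multiplicity = 2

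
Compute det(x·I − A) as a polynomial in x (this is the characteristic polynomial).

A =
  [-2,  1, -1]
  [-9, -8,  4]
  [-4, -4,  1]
x^3 + 9*x^2 + 27*x + 27

Expanding det(x·I − A) (e.g. by cofactor expansion or by noting that A is similar to its Jordan form J, which has the same characteristic polynomial as A) gives
  χ_A(x) = x^3 + 9*x^2 + 27*x + 27
which factors as (x + 3)^3. The eigenvalues (with algebraic multiplicities) are λ = -3 with multiplicity 3.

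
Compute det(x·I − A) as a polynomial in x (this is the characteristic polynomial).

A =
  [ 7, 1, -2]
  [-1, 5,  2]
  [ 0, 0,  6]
x^3 - 18*x^2 + 108*x - 216

Expanding det(x·I − A) (e.g. by cofactor expansion or by noting that A is similar to its Jordan form J, which has the same characteristic polynomial as A) gives
  χ_A(x) = x^3 - 18*x^2 + 108*x - 216
which factors as (x - 6)^3. The eigenvalues (with algebraic multiplicities) are λ = 6 with multiplicity 3.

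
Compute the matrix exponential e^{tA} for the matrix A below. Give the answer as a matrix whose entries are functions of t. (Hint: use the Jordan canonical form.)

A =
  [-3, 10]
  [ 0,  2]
e^{tA} =
  [exp(-3*t), 2*exp(2*t) - 2*exp(-3*t)]
  [0, exp(2*t)]

Strategy: write A = P · J · P⁻¹ where J is a Jordan canonical form, so e^{tA} = P · e^{tJ} · P⁻¹, and e^{tJ} can be computed block-by-block.

A has Jordan form
J =
  [-3, 0]
  [ 0, 2]
(up to reordering of blocks).

Per-block formulas:
  For a 1×1 block at λ = 2: exp(t · [2]) = [e^(2t)].
  For a 1×1 block at λ = -3: exp(t · [-3]) = [e^(-3t)].

After assembling e^{tJ} and conjugating by P, we get:

e^{tA} =
  [exp(-3*t), 2*exp(2*t) - 2*exp(-3*t)]
  [0, exp(2*t)]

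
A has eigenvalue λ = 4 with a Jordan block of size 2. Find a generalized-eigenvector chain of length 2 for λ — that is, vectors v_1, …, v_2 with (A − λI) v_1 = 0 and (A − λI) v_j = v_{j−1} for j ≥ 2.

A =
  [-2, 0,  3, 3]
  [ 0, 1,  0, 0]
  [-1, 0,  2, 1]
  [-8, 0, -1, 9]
A Jordan chain for λ = 4 of length 2:
v_1 = (-15, 0, -5, -25)ᵀ
v_2 = (3, 0, 1, 0)ᵀ

Let N = A − (4)·I. We want v_2 with N^2 v_2 = 0 but N^1 v_2 ≠ 0; then v_{j-1} := N · v_j for j = 2, …, 2.

Pick v_2 = (3, 0, 1, 0)ᵀ.
Then v_1 = N · v_2 = (-15, 0, -5, -25)ᵀ.

Sanity check: (A − (4)·I) v_1 = (0, 0, 0, 0)ᵀ = 0. ✓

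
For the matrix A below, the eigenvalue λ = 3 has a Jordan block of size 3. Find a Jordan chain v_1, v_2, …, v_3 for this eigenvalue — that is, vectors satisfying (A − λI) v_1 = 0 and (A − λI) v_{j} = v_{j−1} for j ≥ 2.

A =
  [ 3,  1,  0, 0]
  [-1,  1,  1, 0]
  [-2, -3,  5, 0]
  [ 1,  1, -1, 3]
A Jordan chain for λ = 3 of length 3:
v_1 = (-1, 0, -1, 1)ᵀ
v_2 = (0, -1, -2, 1)ᵀ
v_3 = (1, 0, 0, 0)ᵀ

Let N = A − (3)·I. We want v_3 with N^3 v_3 = 0 but N^2 v_3 ≠ 0; then v_{j-1} := N · v_j for j = 3, …, 2.

Pick v_3 = (1, 0, 0, 0)ᵀ.
Then v_2 = N · v_3 = (0, -1, -2, 1)ᵀ.
Then v_1 = N · v_2 = (-1, 0, -1, 1)ᵀ.

Sanity check: (A − (3)·I) v_1 = (0, 0, 0, 0)ᵀ = 0. ✓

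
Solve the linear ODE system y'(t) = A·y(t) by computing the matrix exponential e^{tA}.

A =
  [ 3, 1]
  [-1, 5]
e^{tA} =
  [-t*exp(4*t) + exp(4*t), t*exp(4*t)]
  [-t*exp(4*t), t*exp(4*t) + exp(4*t)]

Strategy: write A = P · J · P⁻¹ where J is a Jordan canonical form, so e^{tA} = P · e^{tJ} · P⁻¹, and e^{tJ} can be computed block-by-block.

A has Jordan form
J =
  [4, 1]
  [0, 4]
(up to reordering of blocks).

Per-block formulas:
  For a 2×2 Jordan block J_2(4): exp(t · J_2(4)) = e^(4t)·(I + t·N), where N is the 2×2 nilpotent shift.

After assembling e^{tJ} and conjugating by P, we get:

e^{tA} =
  [-t*exp(4*t) + exp(4*t), t*exp(4*t)]
  [-t*exp(4*t), t*exp(4*t) + exp(4*t)]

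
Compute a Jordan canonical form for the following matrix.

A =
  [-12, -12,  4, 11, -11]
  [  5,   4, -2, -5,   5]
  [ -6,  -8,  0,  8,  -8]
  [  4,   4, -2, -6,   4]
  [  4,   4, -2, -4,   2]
J_1(-4) ⊕ J_3(-2) ⊕ J_1(-2)

The characteristic polynomial is
  det(x·I − A) = x^5 + 12*x^4 + 56*x^3 + 128*x^2 + 144*x + 64 = (x + 2)^4*(x + 4)

Eigenvalues and multiplicities (the geometric multiplicity of λ is n − rank(A − λI), which equals the number of Jordan blocks for λ):
  λ = -4: algebraic multiplicity = 1, geometric multiplicity = 1
  λ = -2: algebraic multiplicity = 4, geometric multiplicity = 2

Determining the block sizes for each eigenvalue:
  λ = -4: one block (gm = 1), so the single block has size am = 1 → block sizes [1]
  λ = -2: with am = 4 and gm = 2, the partition is not yet determined (e.g. several partitions of 4 into 2 parts exist). Let N = A − (-2)·I. Computing rank(N^1) = 3, rank(N^2) = 2, rank(N^3) = 1; the number of blocks of size ≥ j is rank(N^{j−1}) − rank(N^j), giving [2, 1, 1]. So we have 1 block(s) of size 3, 1 block(s) of size 1 → block sizes [3, 1]

Assembling the blocks gives a Jordan form
J =
  [-4,  0,  0,  0,  0]
  [ 0, -2,  1,  0,  0]
  [ 0,  0, -2,  1,  0]
  [ 0,  0,  0, -2,  0]
  [ 0,  0,  0,  0, -2]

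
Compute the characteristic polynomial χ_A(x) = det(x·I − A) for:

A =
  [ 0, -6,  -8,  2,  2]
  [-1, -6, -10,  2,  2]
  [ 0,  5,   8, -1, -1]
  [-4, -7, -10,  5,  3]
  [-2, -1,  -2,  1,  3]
x^5 - 10*x^4 + 40*x^3 - 80*x^2 + 80*x - 32

Expanding det(x·I − A) (e.g. by cofactor expansion or by noting that A is similar to its Jordan form J, which has the same characteristic polynomial as A) gives
  χ_A(x) = x^5 - 10*x^4 + 40*x^3 - 80*x^2 + 80*x - 32
which factors as (x - 2)^5. The eigenvalues (with algebraic multiplicities) are λ = 2 with multiplicity 5.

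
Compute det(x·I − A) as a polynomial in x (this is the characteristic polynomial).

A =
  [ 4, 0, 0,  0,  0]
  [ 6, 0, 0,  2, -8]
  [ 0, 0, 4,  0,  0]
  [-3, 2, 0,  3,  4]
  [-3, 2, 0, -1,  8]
x^5 - 19*x^4 + 144*x^3 - 544*x^2 + 1024*x - 768

Expanding det(x·I − A) (e.g. by cofactor expansion or by noting that A is similar to its Jordan form J, which has the same characteristic polynomial as A) gives
  χ_A(x) = x^5 - 19*x^4 + 144*x^3 - 544*x^2 + 1024*x - 768
which factors as (x - 4)^4*(x - 3). The eigenvalues (with algebraic multiplicities) are λ = 3 with multiplicity 1, λ = 4 with multiplicity 4.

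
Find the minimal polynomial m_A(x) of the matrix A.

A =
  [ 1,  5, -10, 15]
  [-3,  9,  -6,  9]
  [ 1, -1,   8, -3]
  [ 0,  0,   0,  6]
x^2 - 12*x + 36

The characteristic polynomial is χ_A(x) = (x - 6)^4, so the eigenvalues are known. The minimal polynomial is
  m_A(x) = Π_λ (x − λ)^{k_λ}
where k_λ is the size of the *largest* Jordan block for λ (equivalently, the smallest k with (A − λI)^k v = 0 for every generalised eigenvector v of λ).

  λ = 6: largest Jordan block has size 2, contributing (x − 6)^2

So m_A(x) = (x - 6)^2 = x^2 - 12*x + 36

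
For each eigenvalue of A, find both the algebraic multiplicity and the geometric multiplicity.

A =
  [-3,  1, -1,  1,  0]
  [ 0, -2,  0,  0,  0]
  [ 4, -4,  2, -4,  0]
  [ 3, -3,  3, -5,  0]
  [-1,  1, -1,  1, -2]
λ = -2: alg = 5, geom = 4

Step 1 — factor the characteristic polynomial to read off the algebraic multiplicities:
  χ_A(x) = (x + 2)^5

Step 2 — compute geometric multiplicities via the rank-nullity identity g(λ) = n − rank(A − λI):
  rank(A − (-2)·I) = 1, so dim ker(A − (-2)·I) = n − 1 = 4

Summary:
  λ = -2: algebraic multiplicity = 5, geometric multiplicity = 4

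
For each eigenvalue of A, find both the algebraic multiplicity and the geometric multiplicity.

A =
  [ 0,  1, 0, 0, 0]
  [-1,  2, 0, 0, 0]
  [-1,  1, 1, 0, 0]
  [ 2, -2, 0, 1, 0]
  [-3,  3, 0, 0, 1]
λ = 1: alg = 5, geom = 4

Step 1 — factor the characteristic polynomial to read off the algebraic multiplicities:
  χ_A(x) = (x - 1)^5

Step 2 — compute geometric multiplicities via the rank-nullity identity g(λ) = n − rank(A − λI):
  rank(A − (1)·I) = 1, so dim ker(A − (1)·I) = n − 1 = 4

Summary:
  λ = 1: algebraic multiplicity = 5, geometric multiplicity = 4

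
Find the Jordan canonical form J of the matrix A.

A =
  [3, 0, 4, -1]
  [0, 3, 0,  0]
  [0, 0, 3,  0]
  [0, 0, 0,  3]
J_2(3) ⊕ J_1(3) ⊕ J_1(3)

The characteristic polynomial is
  det(x·I − A) = x^4 - 12*x^3 + 54*x^2 - 108*x + 81 = (x - 3)^4

Eigenvalues and multiplicities (the geometric multiplicity of λ is n − rank(A − λI), which equals the number of Jordan blocks for λ):
  λ = 3: algebraic multiplicity = 4, geometric multiplicity = 3

Determining the block sizes for each eigenvalue:
  λ = 3: 3 blocks summing to 4 forces exactly one block of size 2 and the rest size 1 → block sizes [2, 1, 1]

Assembling the blocks gives a Jordan form
J =
  [3, 1, 0, 0]
  [0, 3, 0, 0]
  [0, 0, 3, 0]
  [0, 0, 0, 3]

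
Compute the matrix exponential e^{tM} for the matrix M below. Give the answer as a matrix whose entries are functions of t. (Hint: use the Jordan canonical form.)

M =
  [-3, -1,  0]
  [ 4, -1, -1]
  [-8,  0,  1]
e^{tM} =
  [-2*t*exp(-t) + exp(-t), t^2*exp(-t) - t*exp(-t), t^2*exp(-t)/2]
  [4*t*exp(-t), -2*t^2*exp(-t) + exp(-t), -t^2*exp(-t) - t*exp(-t)]
  [-8*t*exp(-t), 4*t^2*exp(-t), 2*t^2*exp(-t) + 2*t*exp(-t) + exp(-t)]

Strategy: write M = P · J · P⁻¹ where J is a Jordan canonical form, so e^{tM} = P · e^{tJ} · P⁻¹, and e^{tJ} can be computed block-by-block.

M has Jordan form
J =
  [-1,  1,  0]
  [ 0, -1,  1]
  [ 0,  0, -1]
(up to reordering of blocks).

Per-block formulas:
  For a 3×3 Jordan block J_3(-1): exp(t · J_3(-1)) = e^(-1t)·(I + t·N + (t^2/2)·N^2), where N is the 3×3 nilpotent shift.

After assembling e^{tJ} and conjugating by P, we get:

e^{tM} =
  [-2*t*exp(-t) + exp(-t), t^2*exp(-t) - t*exp(-t), t^2*exp(-t)/2]
  [4*t*exp(-t), -2*t^2*exp(-t) + exp(-t), -t^2*exp(-t) - t*exp(-t)]
  [-8*t*exp(-t), 4*t^2*exp(-t), 2*t^2*exp(-t) + 2*t*exp(-t) + exp(-t)]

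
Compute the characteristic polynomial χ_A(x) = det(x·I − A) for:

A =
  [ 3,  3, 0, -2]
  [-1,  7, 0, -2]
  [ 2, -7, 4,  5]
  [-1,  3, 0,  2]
x^4 - 16*x^3 + 96*x^2 - 256*x + 256

Expanding det(x·I − A) (e.g. by cofactor expansion or by noting that A is similar to its Jordan form J, which has the same characteristic polynomial as A) gives
  χ_A(x) = x^4 - 16*x^3 + 96*x^2 - 256*x + 256
which factors as (x - 4)^4. The eigenvalues (with algebraic multiplicities) are λ = 4 with multiplicity 4.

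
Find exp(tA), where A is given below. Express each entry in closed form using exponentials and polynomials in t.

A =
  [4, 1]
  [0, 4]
e^{tA} =
  [exp(4*t), t*exp(4*t)]
  [0, exp(4*t)]

Strategy: write A = P · J · P⁻¹ where J is a Jordan canonical form, so e^{tA} = P · e^{tJ} · P⁻¹, and e^{tJ} can be computed block-by-block.

A has Jordan form
J =
  [4, 1]
  [0, 4]
(up to reordering of blocks).

Per-block formulas:
  For a 2×2 Jordan block J_2(4): exp(t · J_2(4)) = e^(4t)·(I + t·N), where N is the 2×2 nilpotent shift.

After assembling e^{tJ} and conjugating by P, we get:

e^{tA} =
  [exp(4*t), t*exp(4*t)]
  [0, exp(4*t)]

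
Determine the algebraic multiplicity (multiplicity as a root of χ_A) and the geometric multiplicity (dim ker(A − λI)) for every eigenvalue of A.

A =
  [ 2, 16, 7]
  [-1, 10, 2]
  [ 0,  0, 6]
λ = 6: alg = 3, geom = 1

Step 1 — factor the characteristic polynomial to read off the algebraic multiplicities:
  χ_A(x) = (x - 6)^3

Step 2 — compute geometric multiplicities via the rank-nullity identity g(λ) = n − rank(A − λI):
  rank(A − (6)·I) = 2, so dim ker(A − (6)·I) = n − 2 = 1

Summary:
  λ = 6: algebraic multiplicity = 3, geometric multiplicity = 1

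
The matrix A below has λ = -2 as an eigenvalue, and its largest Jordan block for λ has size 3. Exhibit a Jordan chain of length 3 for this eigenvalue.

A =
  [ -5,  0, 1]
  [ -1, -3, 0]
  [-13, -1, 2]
A Jordan chain for λ = -2 of length 3:
v_1 = (-4, 4, -12)ᵀ
v_2 = (-3, -1, -13)ᵀ
v_3 = (1, 0, 0)ᵀ

Let N = A − (-2)·I. We want v_3 with N^3 v_3 = 0 but N^2 v_3 ≠ 0; then v_{j-1} := N · v_j for j = 3, …, 2.

Pick v_3 = (1, 0, 0)ᵀ.
Then v_2 = N · v_3 = (-3, -1, -13)ᵀ.
Then v_1 = N · v_2 = (-4, 4, -12)ᵀ.

Sanity check: (A − (-2)·I) v_1 = (0, 0, 0)ᵀ = 0. ✓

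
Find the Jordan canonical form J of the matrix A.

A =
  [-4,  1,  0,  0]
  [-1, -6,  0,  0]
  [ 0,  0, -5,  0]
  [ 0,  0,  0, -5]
J_2(-5) ⊕ J_1(-5) ⊕ J_1(-5)

The characteristic polynomial is
  det(x·I − A) = x^4 + 20*x^3 + 150*x^2 + 500*x + 625 = (x + 5)^4

Eigenvalues and multiplicities (the geometric multiplicity of λ is n − rank(A − λI), which equals the number of Jordan blocks for λ):
  λ = -5: algebraic multiplicity = 4, geometric multiplicity = 3

Determining the block sizes for each eigenvalue:
  λ = -5: 3 blocks summing to 4 forces exactly one block of size 2 and the rest size 1 → block sizes [2, 1, 1]

Assembling the blocks gives a Jordan form
J =
  [-5,  1,  0,  0]
  [ 0, -5,  0,  0]
  [ 0,  0, -5,  0]
  [ 0,  0,  0, -5]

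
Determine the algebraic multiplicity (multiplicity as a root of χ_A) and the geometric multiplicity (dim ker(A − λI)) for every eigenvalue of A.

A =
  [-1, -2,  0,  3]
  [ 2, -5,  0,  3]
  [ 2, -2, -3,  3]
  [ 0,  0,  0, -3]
λ = -3: alg = 4, geom = 3

Step 1 — factor the characteristic polynomial to read off the algebraic multiplicities:
  χ_A(x) = (x + 3)^4

Step 2 — compute geometric multiplicities via the rank-nullity identity g(λ) = n − rank(A − λI):
  rank(A − (-3)·I) = 1, so dim ker(A − (-3)·I) = n − 1 = 3

Summary:
  λ = -3: algebraic multiplicity = 4, geometric multiplicity = 3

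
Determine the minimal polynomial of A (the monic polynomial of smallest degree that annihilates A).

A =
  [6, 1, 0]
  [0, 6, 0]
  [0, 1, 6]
x^2 - 12*x + 36

The characteristic polynomial is χ_A(x) = (x - 6)^3, so the eigenvalues are known. The minimal polynomial is
  m_A(x) = Π_λ (x − λ)^{k_λ}
where k_λ is the size of the *largest* Jordan block for λ (equivalently, the smallest k with (A − λI)^k v = 0 for every generalised eigenvector v of λ).

  λ = 6: largest Jordan block has size 2, contributing (x − 6)^2

So m_A(x) = (x - 6)^2 = x^2 - 12*x + 36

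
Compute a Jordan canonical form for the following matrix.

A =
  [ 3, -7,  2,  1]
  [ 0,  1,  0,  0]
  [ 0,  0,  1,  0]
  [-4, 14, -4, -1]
J_2(1) ⊕ J_1(1) ⊕ J_1(1)

The characteristic polynomial is
  det(x·I − A) = x^4 - 4*x^3 + 6*x^2 - 4*x + 1 = (x - 1)^4

Eigenvalues and multiplicities (the geometric multiplicity of λ is n − rank(A − λI), which equals the number of Jordan blocks for λ):
  λ = 1: algebraic multiplicity = 4, geometric multiplicity = 3

Determining the block sizes for each eigenvalue:
  λ = 1: 3 blocks summing to 4 forces exactly one block of size 2 and the rest size 1 → block sizes [2, 1, 1]

Assembling the blocks gives a Jordan form
J =
  [1, 1, 0, 0]
  [0, 1, 0, 0]
  [0, 0, 1, 0]
  [0, 0, 0, 1]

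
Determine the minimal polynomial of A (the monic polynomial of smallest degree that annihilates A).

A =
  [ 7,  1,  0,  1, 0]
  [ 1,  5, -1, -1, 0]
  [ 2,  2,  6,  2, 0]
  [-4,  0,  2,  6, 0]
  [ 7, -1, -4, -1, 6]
x^3 - 18*x^2 + 108*x - 216

The characteristic polynomial is χ_A(x) = (x - 6)^5, so the eigenvalues are known. The minimal polynomial is
  m_A(x) = Π_λ (x − λ)^{k_λ}
where k_λ is the size of the *largest* Jordan block for λ (equivalently, the smallest k with (A − λI)^k v = 0 for every generalised eigenvector v of λ).

  λ = 6: largest Jordan block has size 3, contributing (x − 6)^3

So m_A(x) = (x - 6)^3 = x^3 - 18*x^2 + 108*x - 216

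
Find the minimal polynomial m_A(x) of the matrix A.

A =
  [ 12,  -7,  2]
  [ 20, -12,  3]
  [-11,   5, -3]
x^3 + 3*x^2 + 3*x + 1

The characteristic polynomial is χ_A(x) = (x + 1)^3, so the eigenvalues are known. The minimal polynomial is
  m_A(x) = Π_λ (x − λ)^{k_λ}
where k_λ is the size of the *largest* Jordan block for λ (equivalently, the smallest k with (A − λI)^k v = 0 for every generalised eigenvector v of λ).

  λ = -1: largest Jordan block has size 3, contributing (x + 1)^3

So m_A(x) = (x + 1)^3 = x^3 + 3*x^2 + 3*x + 1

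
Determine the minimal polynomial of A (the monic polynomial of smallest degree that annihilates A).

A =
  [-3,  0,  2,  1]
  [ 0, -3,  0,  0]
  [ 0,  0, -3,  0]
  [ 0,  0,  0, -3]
x^2 + 6*x + 9

The characteristic polynomial is χ_A(x) = (x + 3)^4, so the eigenvalues are known. The minimal polynomial is
  m_A(x) = Π_λ (x − λ)^{k_λ}
where k_λ is the size of the *largest* Jordan block for λ (equivalently, the smallest k with (A − λI)^k v = 0 for every generalised eigenvector v of λ).

  λ = -3: largest Jordan block has size 2, contributing (x + 3)^2

So m_A(x) = (x + 3)^2 = x^2 + 6*x + 9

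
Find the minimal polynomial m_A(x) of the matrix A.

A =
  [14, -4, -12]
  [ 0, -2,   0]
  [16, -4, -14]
x^2 - 4

The characteristic polynomial is χ_A(x) = (x - 2)*(x + 2)^2, so the eigenvalues are known. The minimal polynomial is
  m_A(x) = Π_λ (x − λ)^{k_λ}
where k_λ is the size of the *largest* Jordan block for λ (equivalently, the smallest k with (A − λI)^k v = 0 for every generalised eigenvector v of λ).

  λ = -2: largest Jordan block has size 1, contributing (x + 2)
  λ = 2: largest Jordan block has size 1, contributing (x − 2)

So m_A(x) = (x - 2)*(x + 2) = x^2 - 4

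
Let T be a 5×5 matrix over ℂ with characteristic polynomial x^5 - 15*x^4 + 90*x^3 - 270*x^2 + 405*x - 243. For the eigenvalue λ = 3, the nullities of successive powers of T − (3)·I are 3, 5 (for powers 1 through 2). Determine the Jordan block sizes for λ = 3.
Block sizes for λ = 3: [2, 2, 1]

From the dimensions of kernels of powers, the number of Jordan blocks of size at least j is d_j − d_{j−1} where d_j = dim ker(N^j) (with d_0 = 0). Computing the differences gives [3, 2].
The number of blocks of size exactly k is (#blocks of size ≥ k) − (#blocks of size ≥ k + 1), so the partition is: 1 block(s) of size 1, 2 block(s) of size 2.
In nonincreasing order the block sizes are [2, 2, 1].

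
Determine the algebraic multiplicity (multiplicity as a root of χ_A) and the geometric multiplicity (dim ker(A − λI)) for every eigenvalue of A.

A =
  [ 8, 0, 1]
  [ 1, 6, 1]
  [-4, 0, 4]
λ = 6: alg = 3, geom = 1

Step 1 — factor the characteristic polynomial to read off the algebraic multiplicities:
  χ_A(x) = (x - 6)^3

Step 2 — compute geometric multiplicities via the rank-nullity identity g(λ) = n − rank(A − λI):
  rank(A − (6)·I) = 2, so dim ker(A − (6)·I) = n − 2 = 1

Summary:
  λ = 6: algebraic multiplicity = 3, geometric multiplicity = 1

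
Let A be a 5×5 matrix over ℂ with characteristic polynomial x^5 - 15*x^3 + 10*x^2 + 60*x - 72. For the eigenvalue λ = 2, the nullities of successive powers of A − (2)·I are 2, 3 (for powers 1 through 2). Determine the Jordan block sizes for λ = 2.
Block sizes for λ = 2: [2, 1]

From the dimensions of kernels of powers, the number of Jordan blocks of size at least j is d_j − d_{j−1} where d_j = dim ker(N^j) (with d_0 = 0). Computing the differences gives [2, 1].
The number of blocks of size exactly k is (#blocks of size ≥ k) − (#blocks of size ≥ k + 1), so the partition is: 1 block(s) of size 1, 1 block(s) of size 2.
In nonincreasing order the block sizes are [2, 1].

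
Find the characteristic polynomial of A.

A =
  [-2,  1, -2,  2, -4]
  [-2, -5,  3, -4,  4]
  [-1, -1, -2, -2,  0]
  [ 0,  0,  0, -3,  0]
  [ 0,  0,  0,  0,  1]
x^5 + 11*x^4 + 42*x^3 + 54*x^2 - 27*x - 81

Expanding det(x·I − A) (e.g. by cofactor expansion or by noting that A is similar to its Jordan form J, which has the same characteristic polynomial as A) gives
  χ_A(x) = x^5 + 11*x^4 + 42*x^3 + 54*x^2 - 27*x - 81
which factors as (x - 1)*(x + 3)^4. The eigenvalues (with algebraic multiplicities) are λ = -3 with multiplicity 4, λ = 1 with multiplicity 1.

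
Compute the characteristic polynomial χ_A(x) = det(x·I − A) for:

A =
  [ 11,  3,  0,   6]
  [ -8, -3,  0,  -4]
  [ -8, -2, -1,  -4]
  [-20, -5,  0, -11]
x^4 + 4*x^3 + 6*x^2 + 4*x + 1

Expanding det(x·I − A) (e.g. by cofactor expansion or by noting that A is similar to its Jordan form J, which has the same characteristic polynomial as A) gives
  χ_A(x) = x^4 + 4*x^3 + 6*x^2 + 4*x + 1
which factors as (x + 1)^4. The eigenvalues (with algebraic multiplicities) are λ = -1 with multiplicity 4.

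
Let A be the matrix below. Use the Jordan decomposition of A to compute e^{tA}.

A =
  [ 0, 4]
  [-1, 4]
e^{tA} =
  [-2*t*exp(2*t) + exp(2*t), 4*t*exp(2*t)]
  [-t*exp(2*t), 2*t*exp(2*t) + exp(2*t)]

Strategy: write A = P · J · P⁻¹ where J is a Jordan canonical form, so e^{tA} = P · e^{tJ} · P⁻¹, and e^{tJ} can be computed block-by-block.

A has Jordan form
J =
  [2, 1]
  [0, 2]
(up to reordering of blocks).

Per-block formulas:
  For a 2×2 Jordan block J_2(2): exp(t · J_2(2)) = e^(2t)·(I + t·N), where N is the 2×2 nilpotent shift.

After assembling e^{tJ} and conjugating by P, we get:

e^{tA} =
  [-2*t*exp(2*t) + exp(2*t), 4*t*exp(2*t)]
  [-t*exp(2*t), 2*t*exp(2*t) + exp(2*t)]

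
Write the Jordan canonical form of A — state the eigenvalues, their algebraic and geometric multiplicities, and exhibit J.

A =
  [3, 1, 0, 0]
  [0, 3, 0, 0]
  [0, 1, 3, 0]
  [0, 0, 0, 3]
J_2(3) ⊕ J_1(3) ⊕ J_1(3)

The characteristic polynomial is
  det(x·I − A) = x^4 - 12*x^3 + 54*x^2 - 108*x + 81 = (x - 3)^4

Eigenvalues and multiplicities (the geometric multiplicity of λ is n − rank(A − λI), which equals the number of Jordan blocks for λ):
  λ = 3: algebraic multiplicity = 4, geometric multiplicity = 3

Determining the block sizes for each eigenvalue:
  λ = 3: 3 blocks summing to 4 forces exactly one block of size 2 and the rest size 1 → block sizes [2, 1, 1]

Assembling the blocks gives a Jordan form
J =
  [3, 1, 0, 0]
  [0, 3, 0, 0]
  [0, 0, 3, 0]
  [0, 0, 0, 3]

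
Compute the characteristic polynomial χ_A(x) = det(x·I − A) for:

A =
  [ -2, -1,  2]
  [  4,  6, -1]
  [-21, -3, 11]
x^3 - 15*x^2 + 75*x - 125

Expanding det(x·I − A) (e.g. by cofactor expansion or by noting that A is similar to its Jordan form J, which has the same characteristic polynomial as A) gives
  χ_A(x) = x^3 - 15*x^2 + 75*x - 125
which factors as (x - 5)^3. The eigenvalues (with algebraic multiplicities) are λ = 5 with multiplicity 3.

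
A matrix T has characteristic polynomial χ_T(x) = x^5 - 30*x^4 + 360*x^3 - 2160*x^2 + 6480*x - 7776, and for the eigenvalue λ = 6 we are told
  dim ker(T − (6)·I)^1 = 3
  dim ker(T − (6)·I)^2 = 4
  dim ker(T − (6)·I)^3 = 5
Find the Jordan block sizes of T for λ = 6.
Block sizes for λ = 6: [3, 1, 1]

From the dimensions of kernels of powers, the number of Jordan blocks of size at least j is d_j − d_{j−1} where d_j = dim ker(N^j) (with d_0 = 0). Computing the differences gives [3, 1, 1].
The number of blocks of size exactly k is (#blocks of size ≥ k) − (#blocks of size ≥ k + 1), so the partition is: 2 block(s) of size 1, 1 block(s) of size 3.
In nonincreasing order the block sizes are [3, 1, 1].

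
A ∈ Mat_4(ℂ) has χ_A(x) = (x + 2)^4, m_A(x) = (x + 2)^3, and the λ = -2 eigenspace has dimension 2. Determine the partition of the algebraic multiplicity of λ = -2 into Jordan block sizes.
Block sizes for λ = -2: [3, 1]

Step 1 — from the characteristic polynomial, algebraic multiplicity of λ = -2 is 4. From dim ker(A − (-2)·I) = 2, there are exactly 2 Jordan blocks for λ = -2.
Step 2 — from the minimal polynomial, the factor (x + 2)^3 tells us the largest block for λ = -2 has size 3.
Step 3 — with total size 4, 2 blocks, and largest block 3, the block sizes (in nonincreasing order) are [3, 1].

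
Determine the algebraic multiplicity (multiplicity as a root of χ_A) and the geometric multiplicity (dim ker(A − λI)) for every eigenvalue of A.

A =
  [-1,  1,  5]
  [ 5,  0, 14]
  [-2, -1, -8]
λ = -3: alg = 3, geom = 1

Step 1 — factor the characteristic polynomial to read off the algebraic multiplicities:
  χ_A(x) = (x + 3)^3

Step 2 — compute geometric multiplicities via the rank-nullity identity g(λ) = n − rank(A − λI):
  rank(A − (-3)·I) = 2, so dim ker(A − (-3)·I) = n − 2 = 1

Summary:
  λ = -3: algebraic multiplicity = 3, geometric multiplicity = 1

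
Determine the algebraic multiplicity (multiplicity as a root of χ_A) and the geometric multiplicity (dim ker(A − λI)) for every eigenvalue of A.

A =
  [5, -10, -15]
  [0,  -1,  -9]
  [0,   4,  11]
λ = 5: alg = 3, geom = 2

Step 1 — factor the characteristic polynomial to read off the algebraic multiplicities:
  χ_A(x) = (x - 5)^3

Step 2 — compute geometric multiplicities via the rank-nullity identity g(λ) = n − rank(A − λI):
  rank(A − (5)·I) = 1, so dim ker(A − (5)·I) = n − 1 = 2

Summary:
  λ = 5: algebraic multiplicity = 3, geometric multiplicity = 2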